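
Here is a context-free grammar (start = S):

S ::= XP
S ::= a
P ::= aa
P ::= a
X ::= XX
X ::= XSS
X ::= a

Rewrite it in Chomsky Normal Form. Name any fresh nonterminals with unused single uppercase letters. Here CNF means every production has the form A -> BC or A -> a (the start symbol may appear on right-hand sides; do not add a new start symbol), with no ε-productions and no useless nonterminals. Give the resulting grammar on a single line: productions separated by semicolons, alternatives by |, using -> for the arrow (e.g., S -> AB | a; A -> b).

No ε-productions.
No unit productions to eliminate.
TERM: introduce A -> a and substitute in every rule of length ≥2.
BIN: X -> XSS becomes X -> XB, B -> SS.

S -> a | XP; A -> a; B -> SS; P -> a | AA; X -> a | XB | XX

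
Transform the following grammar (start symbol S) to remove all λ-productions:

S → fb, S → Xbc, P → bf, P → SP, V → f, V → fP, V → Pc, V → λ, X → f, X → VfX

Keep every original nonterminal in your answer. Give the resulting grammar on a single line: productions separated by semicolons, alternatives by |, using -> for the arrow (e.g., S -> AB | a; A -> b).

Nullable set: {V}.
Drop V -> λ.
X -> VfX: V nullable, giving VfX | fX.
Unchanged (no nullable symbols): S -> Xbc; S -> fb; P -> SP; P -> bf; V -> Pc; V -> f; V -> fP; X -> f.

S -> fb | Xbc; P -> SP | bf; V -> f | Pc | fP; X -> f | fX | VfX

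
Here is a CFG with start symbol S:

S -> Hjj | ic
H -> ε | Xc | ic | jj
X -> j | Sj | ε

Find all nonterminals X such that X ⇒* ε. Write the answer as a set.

{H, X}

Directly nullable (have an ε-rule): {H, X}.
Not nullable: S — each has a terminal in every rule's right-hand side or depends on a non-nullable symbol.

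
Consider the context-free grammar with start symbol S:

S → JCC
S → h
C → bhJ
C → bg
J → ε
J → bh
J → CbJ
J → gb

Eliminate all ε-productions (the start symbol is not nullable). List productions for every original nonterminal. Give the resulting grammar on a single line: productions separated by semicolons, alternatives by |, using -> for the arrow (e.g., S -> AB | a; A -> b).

Nullable set: {J}.
S -> JCC: J nullable, giving CC | JCC.
C -> bhJ: J nullable, giving bh | bhJ.
Drop J -> ε.
J -> CbJ: J nullable, giving Cb | CbJ.
Unchanged (no nullable symbols): S -> h; C -> bg; J -> bh; J -> gb.

S -> h | CC | JCC; C -> bg | bh | bhJ; J -> Cb | bh | gb | CbJ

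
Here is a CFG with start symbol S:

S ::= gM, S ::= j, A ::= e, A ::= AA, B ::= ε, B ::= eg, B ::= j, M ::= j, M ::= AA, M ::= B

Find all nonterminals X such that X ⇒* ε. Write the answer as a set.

{B, M}

Directly nullable (have an ε-rule): {B}.
M is nullable via M -> B (every symbol on the right is already known nullable).
Not nullable: A, S — each has a terminal in every rule's right-hand side or depends on a non-nullable symbol.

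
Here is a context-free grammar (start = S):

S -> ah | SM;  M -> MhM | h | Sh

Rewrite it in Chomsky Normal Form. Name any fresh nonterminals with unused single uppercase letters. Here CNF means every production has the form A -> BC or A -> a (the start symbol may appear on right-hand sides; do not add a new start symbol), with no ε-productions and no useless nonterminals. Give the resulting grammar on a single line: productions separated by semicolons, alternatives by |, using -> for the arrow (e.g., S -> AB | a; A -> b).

S -> BA | SM; A -> h; B -> a; C -> AM; M -> h | MC | SA

No ε-productions.
No unit productions to eliminate.
TERM: introduce B -> a, A -> h and substitute in every rule of length ≥2.
BIN: M -> MAM becomes M -> MC, C -> AM.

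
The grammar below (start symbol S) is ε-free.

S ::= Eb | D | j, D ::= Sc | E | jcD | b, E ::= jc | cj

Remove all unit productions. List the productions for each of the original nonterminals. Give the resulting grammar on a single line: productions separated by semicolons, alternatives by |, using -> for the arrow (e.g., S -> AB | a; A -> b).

Unit productions: D->E, S->D.
Unit pairs (A ⇒* B via units): (D,E), (S,D), (S,E).
S: inherits non-unit rules of {D, E, S} → Eb | Sc | b | cj | j | jc | jcD.
D: inherits non-unit rules of {D, E} → Sc | b | cj | jc | jcD.
E: inherits non-unit rules of {E} → cj | jc.

S -> b | j | Eb | Sc | cj | jc | jcD; D -> b | Sc | cj | jc | jcD; E -> cj | jc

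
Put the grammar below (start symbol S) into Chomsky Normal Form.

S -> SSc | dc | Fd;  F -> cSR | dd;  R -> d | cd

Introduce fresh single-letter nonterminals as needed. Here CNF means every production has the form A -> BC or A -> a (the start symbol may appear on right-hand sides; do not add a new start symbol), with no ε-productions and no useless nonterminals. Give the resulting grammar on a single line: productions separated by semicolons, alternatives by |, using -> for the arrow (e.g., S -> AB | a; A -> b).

No ε-productions.
No unit productions to eliminate.
TERM: introduce A -> c, B -> d and substitute in every rule of length ≥2.
BIN: F -> ASR becomes F -> AC, C -> SR; S -> SSA becomes S -> SD, D -> SA.

S -> BA | FB | SD; A -> c; B -> d; C -> SR; D -> SA; F -> AC | BB; R -> d | AB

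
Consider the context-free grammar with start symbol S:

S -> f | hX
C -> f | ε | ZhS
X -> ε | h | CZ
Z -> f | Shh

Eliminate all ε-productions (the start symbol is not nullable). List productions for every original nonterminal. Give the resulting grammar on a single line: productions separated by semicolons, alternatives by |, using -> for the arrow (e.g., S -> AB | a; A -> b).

S -> f | h | hX; C -> f | ZhS; X -> Z | h | CZ; Z -> f | Shh

Nullable set: {C, X}.
S -> hX: X nullable, giving h | hX.
Drop C -> ε.
Drop X -> ε.
X -> CZ: C nullable, giving CZ | Z.
Unchanged (no nullable symbols): S -> f; C -> ZhS; C -> f; X -> h; Z -> Shh; Z -> f.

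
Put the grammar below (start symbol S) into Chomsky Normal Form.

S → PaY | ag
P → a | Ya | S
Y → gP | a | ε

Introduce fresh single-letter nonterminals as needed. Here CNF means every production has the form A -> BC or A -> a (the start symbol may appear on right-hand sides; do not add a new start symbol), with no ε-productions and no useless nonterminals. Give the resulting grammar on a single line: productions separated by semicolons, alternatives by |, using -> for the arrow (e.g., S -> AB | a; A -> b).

S -> AB | PA | PD; A -> a; B -> g; C -> AY; D -> AY; P -> a | AB | PA | PC | YA; Y -> a | BP

Nullable: {Y}; after ε-elimination: S -> Pa | ag | PaY; P -> S | a | Ya; Y -> a | gP.
After unit-elimination: S -> Pa | ag | PaY; P -> a | Pa | Ya | ag | PaY; Y -> a | gP.
TERM: introduce A -> a, B -> g and substitute in every rule of length ≥2.
BIN: P -> PAY becomes P -> PC, C -> AY; S -> PAY becomes S -> PD, D -> AY.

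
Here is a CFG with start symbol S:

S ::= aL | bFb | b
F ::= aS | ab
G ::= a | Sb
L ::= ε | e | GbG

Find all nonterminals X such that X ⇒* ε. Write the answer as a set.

{L}

Directly nullable (have an ε-rule): {L}.
Not nullable: F, G, S — each has a terminal in every rule's right-hand side or depends on a non-nullable symbol.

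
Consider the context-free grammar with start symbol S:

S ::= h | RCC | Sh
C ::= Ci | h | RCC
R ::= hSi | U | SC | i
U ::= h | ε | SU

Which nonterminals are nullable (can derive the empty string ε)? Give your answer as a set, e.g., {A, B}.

{R, U}

Directly nullable (have an ε-rule): {U}.
R is nullable via R -> U (every symbol on the right is already known nullable).
Not nullable: C, S — each has a terminal in every rule's right-hand side or depends on a non-nullable symbol.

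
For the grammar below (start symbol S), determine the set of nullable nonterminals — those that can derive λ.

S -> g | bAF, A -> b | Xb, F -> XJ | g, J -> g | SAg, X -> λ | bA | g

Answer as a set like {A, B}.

Directly nullable (have an ε-rule): {X}.
Not nullable: A, F, J, S — each has a terminal in every rule's right-hand side or depends on a non-nullable symbol.

{X}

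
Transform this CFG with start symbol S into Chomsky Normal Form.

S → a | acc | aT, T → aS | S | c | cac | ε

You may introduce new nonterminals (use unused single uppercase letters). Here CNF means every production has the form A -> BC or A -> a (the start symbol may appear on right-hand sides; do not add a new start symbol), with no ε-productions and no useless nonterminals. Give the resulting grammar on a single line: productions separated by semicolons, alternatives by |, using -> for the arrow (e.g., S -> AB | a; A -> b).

S -> a | AC | AT; A -> a; B -> c; C -> BB; D -> BB; E -> AB; T -> a | c | AD | AS | AT | BE

Nullable: {T}; after ε-elimination: S -> a | aT | acc; T -> S | c | aS | cac.
After unit-elimination: S -> a | aT | acc; T -> a | c | aS | aT | acc | cac.
TERM: introduce A -> a, B -> c and substitute in every rule of length ≥2.
BIN: S -> ABB becomes S -> AC, C -> BB; T -> ABB becomes T -> AD, D -> BB; T -> BAB becomes T -> BE, E -> AB.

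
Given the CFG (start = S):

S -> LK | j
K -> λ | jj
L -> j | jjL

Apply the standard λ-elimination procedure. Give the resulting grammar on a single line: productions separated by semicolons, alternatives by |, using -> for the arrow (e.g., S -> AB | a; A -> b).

S -> L | j | LK; K -> jj; L -> j | jjL

Nullable set: {K}.
S -> LK: K nullable, giving L | LK.
Drop K -> λ.
Unchanged (no nullable symbols): S -> j; K -> jj; L -> j; L -> jjL.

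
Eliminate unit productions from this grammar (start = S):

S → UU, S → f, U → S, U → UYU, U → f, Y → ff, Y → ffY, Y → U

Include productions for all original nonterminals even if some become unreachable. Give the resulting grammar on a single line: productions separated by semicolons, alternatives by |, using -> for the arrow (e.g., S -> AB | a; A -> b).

S -> f | UU; U -> f | UU | UYU; Y -> f | UU | ff | UYU | ffY

Unit productions: U->S, Y->U.
Unit pairs (A ⇒* B via units): (U,S), (Y,S), (Y,U).
S: inherits non-unit rules of {S} → UU | f.
U: inherits non-unit rules of {S, U} → UU | UYU | f.
Y: inherits non-unit rules of {S, U, Y} → UU | UYU | f | ff | ffY.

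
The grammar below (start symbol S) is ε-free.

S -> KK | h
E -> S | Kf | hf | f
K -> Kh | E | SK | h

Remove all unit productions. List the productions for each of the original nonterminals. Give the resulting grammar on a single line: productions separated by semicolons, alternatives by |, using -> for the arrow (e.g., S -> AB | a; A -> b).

S -> h | KK; E -> f | h | KK | Kf | hf; K -> f | h | KK | Kf | Kh | SK | hf

Unit productions: E->S, K->E.
Unit pairs (A ⇒* B via units): (E,S), (K,E), (K,S).
S: inherits non-unit rules of {S} → KK | h.
E: inherits non-unit rules of {E, S} → KK | Kf | f | h | hf.
K: inherits non-unit rules of {E, K, S} → KK | Kf | Kh | SK | f | h | hf.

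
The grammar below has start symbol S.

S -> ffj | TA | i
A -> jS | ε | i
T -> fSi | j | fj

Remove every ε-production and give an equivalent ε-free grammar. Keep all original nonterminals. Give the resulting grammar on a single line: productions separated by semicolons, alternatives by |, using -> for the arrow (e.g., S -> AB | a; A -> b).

S -> T | i | TA | ffj; A -> i | jS; T -> j | fj | fSi

Nullable set: {A}.
S -> TA: A nullable, giving T | TA.
Drop A -> ε.
Unchanged (no nullable symbols): S -> ffj; S -> i; A -> i; A -> jS; T -> fSi; T -> fj; T -> j.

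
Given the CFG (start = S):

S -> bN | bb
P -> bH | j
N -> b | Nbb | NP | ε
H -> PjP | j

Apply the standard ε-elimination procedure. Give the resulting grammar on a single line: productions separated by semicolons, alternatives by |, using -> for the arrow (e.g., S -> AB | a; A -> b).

S -> b | bN | bb; H -> j | PjP; N -> P | b | NP | bb | Nbb; P -> j | bH

Nullable set: {N}.
S -> bN: N nullable, giving b | bN.
Drop N -> ε.
N -> NP: N nullable, giving NP | P.
N -> Nbb: N nullable, giving Nbb | bb.
Unchanged (no nullable symbols): S -> bb; H -> PjP; H -> j; N -> b; P -> bH; P -> j.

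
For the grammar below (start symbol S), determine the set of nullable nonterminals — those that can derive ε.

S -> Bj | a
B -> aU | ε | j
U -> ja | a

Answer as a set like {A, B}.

{B}

Directly nullable (have an ε-rule): {B}.
Not nullable: S, U — each has a terminal in every rule's right-hand side or depends on a non-nullable symbol.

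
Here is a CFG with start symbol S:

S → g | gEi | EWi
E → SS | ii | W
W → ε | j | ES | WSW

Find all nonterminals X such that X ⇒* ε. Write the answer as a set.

Directly nullable (have an ε-rule): {W}.
E is nullable via E -> W (every symbol on the right is already known nullable).
Not nullable: S — each has a terminal in every rule's right-hand side or depends on a non-nullable symbol.

{E, W}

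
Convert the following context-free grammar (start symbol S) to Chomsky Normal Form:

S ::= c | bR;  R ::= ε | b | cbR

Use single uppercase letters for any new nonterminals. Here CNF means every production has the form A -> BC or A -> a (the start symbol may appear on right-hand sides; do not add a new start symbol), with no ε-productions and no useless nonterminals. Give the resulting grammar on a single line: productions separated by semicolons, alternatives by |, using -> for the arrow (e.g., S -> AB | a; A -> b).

S -> b | c | BR; A -> c; B -> b; C -> BR; R -> b | AB | AC

Nullable: {R}; after ε-elimination: S -> b | c | bR; R -> b | cb | cbR.
No unit productions to eliminate.
TERM: introduce B -> b, A -> c and substitute in every rule of length ≥2.
BIN: R -> ABR becomes R -> AC, C -> BR.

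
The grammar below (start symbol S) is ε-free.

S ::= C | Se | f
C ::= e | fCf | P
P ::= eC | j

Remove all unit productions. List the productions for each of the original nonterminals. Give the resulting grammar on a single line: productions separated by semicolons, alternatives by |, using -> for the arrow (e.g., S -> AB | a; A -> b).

S -> e | f | j | Se | eC | fCf; C -> e | j | eC | fCf; P -> j | eC

Unit productions: C->P, S->C.
Unit pairs (A ⇒* B via units): (C,P), (S,C), (S,P).
S: inherits non-unit rules of {C, P, S} → Se | e | eC | f | fCf | j.
C: inherits non-unit rules of {C, P} → e | eC | fCf | j.
P: inherits non-unit rules of {P} → eC | j.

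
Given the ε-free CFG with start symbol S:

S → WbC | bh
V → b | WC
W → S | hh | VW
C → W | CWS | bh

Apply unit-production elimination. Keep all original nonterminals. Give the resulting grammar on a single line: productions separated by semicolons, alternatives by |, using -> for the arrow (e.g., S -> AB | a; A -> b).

S -> bh | WbC; C -> VW | bh | hh | CWS | WbC; V -> b | WC; W -> VW | bh | hh | WbC

Unit productions: C->W, W->S.
Unit pairs (A ⇒* B via units): (C,S), (C,W), (W,S).
S: inherits non-unit rules of {S} → WbC | bh.
C: inherits non-unit rules of {C, S, W} → CWS | VW | WbC | bh | hh.
V: inherits non-unit rules of {V} → WC | b.
W: inherits non-unit rules of {S, W} → VW | WbC | bh | hh.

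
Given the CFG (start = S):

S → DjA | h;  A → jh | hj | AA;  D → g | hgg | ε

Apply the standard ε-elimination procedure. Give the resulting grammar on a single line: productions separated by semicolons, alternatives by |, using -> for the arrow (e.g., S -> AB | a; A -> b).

Nullable set: {D}.
S -> DjA: D nullable, giving DjA | jA.
Drop D -> ε.
Unchanged (no nullable symbols): S -> h; A -> AA; A -> hj; A -> jh; D -> g; D -> hgg.

S -> h | jA | DjA; A -> AA | hj | jh; D -> g | hgg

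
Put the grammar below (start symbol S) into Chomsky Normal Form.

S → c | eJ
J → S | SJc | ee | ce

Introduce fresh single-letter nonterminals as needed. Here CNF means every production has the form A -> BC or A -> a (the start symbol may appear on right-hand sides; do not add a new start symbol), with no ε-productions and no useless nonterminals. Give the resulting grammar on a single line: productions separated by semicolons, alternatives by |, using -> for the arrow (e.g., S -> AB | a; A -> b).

S -> c | BJ; A -> c; B -> e; C -> JA; J -> c | AB | BB | BJ | SC

No ε-productions.
After unit-elimination: S -> c | eJ; J -> c | ce | eJ | ee | SJc.
TERM: introduce A -> c, B -> e and substitute in every rule of length ≥2.
BIN: J -> SJA becomes J -> SC, C -> JA.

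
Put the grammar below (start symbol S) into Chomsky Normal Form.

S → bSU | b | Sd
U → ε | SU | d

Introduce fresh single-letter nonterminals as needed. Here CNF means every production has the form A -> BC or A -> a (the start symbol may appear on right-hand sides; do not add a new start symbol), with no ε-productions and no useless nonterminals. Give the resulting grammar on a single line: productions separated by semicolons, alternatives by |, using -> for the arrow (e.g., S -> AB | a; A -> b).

Nullable: {U}; after ε-elimination: S -> b | Sd | bS | bSU; U -> S | d | SU.
After unit-elimination: S -> b | Sd | bS | bSU; U -> b | d | SU | Sd | bS | bSU.
TERM: introduce B -> b, A -> d and substitute in every rule of length ≥2.
BIN: S -> BSU becomes S -> BC, C -> SU; U -> BSU becomes U -> BD, D -> SU.

S -> b | BC | BS | SA; A -> d; B -> b; C -> SU; D -> SU; U -> b | d | BD | BS | SA | SU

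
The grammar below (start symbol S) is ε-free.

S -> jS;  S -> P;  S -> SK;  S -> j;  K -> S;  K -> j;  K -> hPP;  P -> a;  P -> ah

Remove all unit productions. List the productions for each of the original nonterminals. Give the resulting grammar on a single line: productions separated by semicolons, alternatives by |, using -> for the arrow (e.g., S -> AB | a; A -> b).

S -> a | j | SK | ah | jS; K -> a | j | SK | ah | jS | hPP; P -> a | ah

Unit productions: K->S, S->P.
Unit pairs (A ⇒* B via units): (K,P), (K,S), (S,P).
S: inherits non-unit rules of {P, S} → SK | a | ah | j | jS.
K: inherits non-unit rules of {K, P, S} → SK | a | ah | hPP | j | jS.
P: inherits non-unit rules of {P} → a | ah.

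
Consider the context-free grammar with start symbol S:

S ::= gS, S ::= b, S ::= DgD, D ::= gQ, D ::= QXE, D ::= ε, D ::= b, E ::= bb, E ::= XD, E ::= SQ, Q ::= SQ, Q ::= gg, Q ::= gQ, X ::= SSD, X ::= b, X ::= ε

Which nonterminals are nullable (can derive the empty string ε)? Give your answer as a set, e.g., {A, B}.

Directly nullable (have an ε-rule): {D, X}.
E is nullable via E -> XD (every symbol on the right is already known nullable).
Not nullable: Q, S — each has a terminal in every rule's right-hand side or depends on a non-nullable symbol.

{D, E, X}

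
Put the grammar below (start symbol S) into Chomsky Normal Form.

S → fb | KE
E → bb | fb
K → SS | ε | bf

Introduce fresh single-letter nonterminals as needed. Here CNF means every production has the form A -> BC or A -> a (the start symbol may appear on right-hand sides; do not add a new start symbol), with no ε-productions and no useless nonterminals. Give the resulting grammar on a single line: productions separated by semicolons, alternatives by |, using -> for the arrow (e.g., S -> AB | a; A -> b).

S -> AA | BA | KE; A -> b; B -> f; E -> AA | BA; K -> AB | SS

Nullable: {K}; after ε-elimination: S -> E | KE | fb; E -> bb | fb; K -> SS | bf.
After unit-elimination: S -> KE | bb | fb; E -> bb | fb; K -> SS | bf.
TERM: introduce A -> b, B -> f and substitute in every rule of length ≥2.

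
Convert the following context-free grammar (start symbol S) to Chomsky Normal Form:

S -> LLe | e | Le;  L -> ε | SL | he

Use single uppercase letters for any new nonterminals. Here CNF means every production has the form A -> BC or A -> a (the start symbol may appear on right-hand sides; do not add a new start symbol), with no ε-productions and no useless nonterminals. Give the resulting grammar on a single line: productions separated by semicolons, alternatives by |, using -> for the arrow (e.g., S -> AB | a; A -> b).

S -> e | LA | LD; A -> e; B -> h; C -> LA; D -> LA; L -> e | BA | LA | LC | SL

Nullable: {L}; after ε-elimination: S -> e | Le | LLe; L -> S | SL | he.
After unit-elimination: S -> e | Le | LLe; L -> e | Le | SL | he | LLe.
TERM: introduce A -> e, B -> h and substitute in every rule of length ≥2.
BIN: L -> LLA becomes L -> LC, C -> LA; S -> LLA becomes S -> LD, D -> LA.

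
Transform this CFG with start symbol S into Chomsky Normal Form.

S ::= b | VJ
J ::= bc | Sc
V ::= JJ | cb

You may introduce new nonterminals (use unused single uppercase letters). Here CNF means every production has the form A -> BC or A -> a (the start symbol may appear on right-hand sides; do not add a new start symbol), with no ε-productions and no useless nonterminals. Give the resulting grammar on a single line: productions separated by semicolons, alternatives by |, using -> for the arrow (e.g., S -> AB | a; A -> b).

S -> b | VJ; A -> c; B -> b; J -> BA | SA; V -> AB | JJ

No ε-productions.
No unit productions to eliminate.
TERM: introduce B -> b, A -> c and substitute in every rule of length ≥2.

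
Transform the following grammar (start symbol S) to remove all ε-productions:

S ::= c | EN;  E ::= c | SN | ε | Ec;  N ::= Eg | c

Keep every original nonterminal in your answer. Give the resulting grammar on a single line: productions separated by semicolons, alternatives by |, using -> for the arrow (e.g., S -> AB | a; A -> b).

S -> N | c | EN; E -> c | Ec | SN; N -> c | g | Eg

Nullable set: {E}.
S -> EN: E nullable, giving EN | N.
Drop E -> ε.
E -> Ec: E nullable, giving Ec | c.
N -> Eg: E nullable, giving Eg | g.
Unchanged (no nullable symbols): S -> c; E -> SN; E -> c; N -> c.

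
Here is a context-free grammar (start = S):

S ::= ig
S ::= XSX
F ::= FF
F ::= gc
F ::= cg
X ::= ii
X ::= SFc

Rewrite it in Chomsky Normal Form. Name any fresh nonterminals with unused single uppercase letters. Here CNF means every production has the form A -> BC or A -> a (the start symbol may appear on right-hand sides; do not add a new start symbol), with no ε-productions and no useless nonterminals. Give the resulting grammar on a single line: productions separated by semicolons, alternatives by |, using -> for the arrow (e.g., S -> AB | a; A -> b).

S -> CB | XD; A -> c; B -> g; C -> i; D -> SX; E -> FA; F -> AB | BA | FF; X -> CC | SE

No ε-productions.
No unit productions to eliminate.
TERM: introduce A -> c, B -> g, C -> i and substitute in every rule of length ≥2.
BIN: S -> XSX becomes S -> XD, D -> SX; X -> SFA becomes X -> SE, E -> FA.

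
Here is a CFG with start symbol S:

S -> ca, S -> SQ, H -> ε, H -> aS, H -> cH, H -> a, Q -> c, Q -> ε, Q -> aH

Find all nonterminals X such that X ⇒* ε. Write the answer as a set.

{H, Q}

Directly nullable (have an ε-rule): {H, Q}.
Not nullable: S — each has a terminal in every rule's right-hand side or depends on a non-nullable symbol.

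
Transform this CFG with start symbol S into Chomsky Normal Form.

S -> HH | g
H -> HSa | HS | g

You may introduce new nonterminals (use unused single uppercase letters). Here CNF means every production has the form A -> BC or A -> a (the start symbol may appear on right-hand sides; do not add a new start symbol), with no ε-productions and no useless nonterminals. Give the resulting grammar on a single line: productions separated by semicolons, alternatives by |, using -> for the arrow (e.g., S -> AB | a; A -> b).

S -> g | HH; A -> a; B -> SA; H -> g | HB | HS

No ε-productions.
No unit productions to eliminate.
TERM: introduce A -> a and substitute in every rule of length ≥2.
BIN: H -> HSA becomes H -> HB, B -> SA.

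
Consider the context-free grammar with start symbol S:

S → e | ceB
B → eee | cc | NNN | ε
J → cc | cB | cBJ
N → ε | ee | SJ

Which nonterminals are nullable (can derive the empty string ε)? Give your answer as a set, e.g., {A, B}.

{B, N}

Directly nullable (have an ε-rule): {B, N}.
Not nullable: J, S — each has a terminal in every rule's right-hand side or depends on a non-nullable symbol.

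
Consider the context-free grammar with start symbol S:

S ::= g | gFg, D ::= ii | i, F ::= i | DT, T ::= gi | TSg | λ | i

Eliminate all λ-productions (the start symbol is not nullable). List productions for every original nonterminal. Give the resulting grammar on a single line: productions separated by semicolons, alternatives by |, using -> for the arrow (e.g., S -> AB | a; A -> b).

Nullable set: {T}.
F -> DT: T nullable, giving D | DT.
Drop T -> λ.
T -> TSg: T nullable, giving Sg | TSg.
Unchanged (no nullable symbols): S -> g; S -> gFg; D -> i; D -> ii; F -> i; T -> gi; T -> i.

S -> g | gFg; D -> i | ii; F -> D | i | DT; T -> i | Sg | gi | TSg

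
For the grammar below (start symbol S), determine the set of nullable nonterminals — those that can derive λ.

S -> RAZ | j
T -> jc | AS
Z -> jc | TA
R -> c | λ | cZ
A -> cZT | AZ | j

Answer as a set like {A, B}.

Directly nullable (have an ε-rule): {R}.
Not nullable: A, S, T, Z — each has a terminal in every rule's right-hand side or depends on a non-nullable symbol.

{R}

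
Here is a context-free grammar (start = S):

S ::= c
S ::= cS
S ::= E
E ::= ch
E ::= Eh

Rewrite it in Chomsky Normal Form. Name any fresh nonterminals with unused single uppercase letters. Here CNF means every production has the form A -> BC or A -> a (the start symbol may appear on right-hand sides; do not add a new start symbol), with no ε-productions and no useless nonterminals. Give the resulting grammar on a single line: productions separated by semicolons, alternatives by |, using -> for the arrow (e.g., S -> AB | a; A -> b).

No ε-productions.
After unit-elimination: S -> c | Eh | cS | ch; E -> Eh | ch.
TERM: introduce B -> c, A -> h and substitute in every rule of length ≥2.

S -> c | BA | BS | EA; A -> h; B -> c; E -> BA | EA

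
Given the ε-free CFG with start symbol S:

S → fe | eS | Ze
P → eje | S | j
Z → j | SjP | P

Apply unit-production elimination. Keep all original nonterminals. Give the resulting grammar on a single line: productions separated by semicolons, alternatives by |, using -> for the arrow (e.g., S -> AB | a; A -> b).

S -> Ze | eS | fe; P -> j | Ze | eS | fe | eje; Z -> j | Ze | eS | fe | SjP | eje

Unit productions: P->S, Z->P.
Unit pairs (A ⇒* B via units): (P,S), (Z,P), (Z,S).
S: inherits non-unit rules of {S} → Ze | eS | fe.
P: inherits non-unit rules of {P, S} → Ze | eS | eje | fe | j.
Z: inherits non-unit rules of {P, S, Z} → SjP | Ze | eS | eje | fe | j.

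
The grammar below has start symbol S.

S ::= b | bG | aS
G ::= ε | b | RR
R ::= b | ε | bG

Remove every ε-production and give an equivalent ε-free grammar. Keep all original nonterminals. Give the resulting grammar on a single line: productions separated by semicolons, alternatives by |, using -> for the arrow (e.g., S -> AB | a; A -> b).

S -> b | aS | bG; G -> R | b | RR; R -> b | bG

Nullable set: {G, R}.
S -> bG: G nullable, giving b | bG.
Drop G -> ε.
G -> RR: R, R nullable, giving R | RR.
Drop R -> ε.
R -> bG: G nullable, giving b | bG.
Unchanged (no nullable symbols): S -> aS; S -> b; G -> b; R -> b.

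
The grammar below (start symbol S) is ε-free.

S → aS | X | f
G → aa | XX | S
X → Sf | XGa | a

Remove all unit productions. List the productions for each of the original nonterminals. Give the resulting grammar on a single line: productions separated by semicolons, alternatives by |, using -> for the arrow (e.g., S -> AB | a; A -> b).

S -> a | f | Sf | aS | XGa; G -> a | f | Sf | XX | aS | aa | XGa; X -> a | Sf | XGa

Unit productions: G->S, S->X.
Unit pairs (A ⇒* B via units): (G,S), (G,X), (S,X).
S: inherits non-unit rules of {S, X} → Sf | XGa | a | aS | f.
G: inherits non-unit rules of {G, S, X} → Sf | XGa | XX | a | aS | aa | f.
X: inherits non-unit rules of {X} → Sf | XGa | a.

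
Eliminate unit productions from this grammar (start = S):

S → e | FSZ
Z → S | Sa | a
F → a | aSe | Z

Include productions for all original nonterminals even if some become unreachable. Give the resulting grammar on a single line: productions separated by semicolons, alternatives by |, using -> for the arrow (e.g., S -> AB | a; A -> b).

Unit productions: F->Z, Z->S.
Unit pairs (A ⇒* B via units): (F,S), (F,Z), (Z,S).
S: inherits non-unit rules of {S} → FSZ | e.
F: inherits non-unit rules of {F, S, Z} → FSZ | Sa | a | aSe | e.
Z: inherits non-unit rules of {S, Z} → FSZ | Sa | a | e.

S -> e | FSZ; F -> a | e | Sa | FSZ | aSe; Z -> a | e | Sa | FSZ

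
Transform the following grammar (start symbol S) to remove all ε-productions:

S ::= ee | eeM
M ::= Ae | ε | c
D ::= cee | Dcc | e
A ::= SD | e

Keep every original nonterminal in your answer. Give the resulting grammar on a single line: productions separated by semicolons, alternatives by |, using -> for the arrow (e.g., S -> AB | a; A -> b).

Nullable set: {M}.
S -> eeM: M nullable, giving ee | eeM.
Drop M -> ε.
Unchanged (no nullable symbols): S -> ee; A -> SD; A -> e; D -> Dcc; D -> cee; D -> e; M -> Ae; M -> c.

S -> ee | eeM; A -> e | SD; D -> e | Dcc | cee; M -> c | Ae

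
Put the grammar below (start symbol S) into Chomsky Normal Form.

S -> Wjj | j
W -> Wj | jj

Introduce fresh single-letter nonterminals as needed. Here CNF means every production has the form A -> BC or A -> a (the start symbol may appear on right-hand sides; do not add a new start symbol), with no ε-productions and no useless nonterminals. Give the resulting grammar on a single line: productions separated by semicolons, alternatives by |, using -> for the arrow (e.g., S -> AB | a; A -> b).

No ε-productions.
No unit productions to eliminate.
TERM: introduce A -> j and substitute in every rule of length ≥2.
BIN: S -> WAA becomes S -> WB, B -> AA.

S -> j | WB; A -> j; B -> AA; W -> AA | WA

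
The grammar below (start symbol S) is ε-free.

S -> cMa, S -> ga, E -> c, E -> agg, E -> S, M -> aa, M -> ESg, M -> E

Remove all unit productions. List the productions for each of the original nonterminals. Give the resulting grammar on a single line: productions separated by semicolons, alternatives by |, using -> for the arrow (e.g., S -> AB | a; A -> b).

S -> ga | cMa; E -> c | ga | agg | cMa; M -> c | aa | ga | ESg | agg | cMa

Unit productions: E->S, M->E.
Unit pairs (A ⇒* B via units): (E,S), (M,E), (M,S).
S: inherits non-unit rules of {S} → cMa | ga.
E: inherits non-unit rules of {E, S} → agg | c | cMa | ga.
M: inherits non-unit rules of {E, M, S} → ESg | aa | agg | c | cMa | ga.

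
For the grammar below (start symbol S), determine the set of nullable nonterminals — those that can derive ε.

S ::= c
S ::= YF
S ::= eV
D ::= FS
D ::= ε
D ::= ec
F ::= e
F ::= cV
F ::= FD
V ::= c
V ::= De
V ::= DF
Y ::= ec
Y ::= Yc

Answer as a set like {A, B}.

Directly nullable (have an ε-rule): {D}.
Not nullable: F, S, V, Y — each has a terminal in every rule's right-hand side or depends on a non-nullable symbol.

{D}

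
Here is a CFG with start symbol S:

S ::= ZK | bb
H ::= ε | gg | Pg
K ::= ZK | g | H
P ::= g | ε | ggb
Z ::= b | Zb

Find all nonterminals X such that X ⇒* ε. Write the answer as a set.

Directly nullable (have an ε-rule): {H, P}.
K is nullable via K -> H (every symbol on the right is already known nullable).
Not nullable: S, Z — each has a terminal in every rule's right-hand side or depends on a non-nullable symbol.

{H, K, P}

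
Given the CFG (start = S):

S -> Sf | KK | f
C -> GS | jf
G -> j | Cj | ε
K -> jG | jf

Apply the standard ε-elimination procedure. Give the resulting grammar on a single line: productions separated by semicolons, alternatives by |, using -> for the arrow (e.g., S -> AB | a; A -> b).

Nullable set: {G}.
C -> GS: G nullable, giving GS | S.
Drop G -> ε.
K -> jG: G nullable, giving j | jG.
Unchanged (no nullable symbols): S -> KK; S -> Sf; S -> f; C -> jf; G -> Cj; G -> j; K -> jf.

S -> f | KK | Sf; C -> S | GS | jf; G -> j | Cj; K -> j | jG | jf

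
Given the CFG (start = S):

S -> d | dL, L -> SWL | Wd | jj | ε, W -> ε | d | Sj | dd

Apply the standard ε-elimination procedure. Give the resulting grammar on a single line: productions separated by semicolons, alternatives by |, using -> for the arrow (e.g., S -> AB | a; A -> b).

S -> d | dL; L -> S | d | SL | SW | Wd | jj | SWL; W -> d | Sj | dd

Nullable set: {L, W}.
S -> dL: L nullable, giving d | dL.
Drop L -> ε.
L -> SWL: W, L nullable, giving S | SL | SW | SWL.
L -> Wd: W nullable, giving Wd | d.
Drop W -> ε.
Unchanged (no nullable symbols): S -> d; L -> jj; W -> Sj; W -> d; W -> dd.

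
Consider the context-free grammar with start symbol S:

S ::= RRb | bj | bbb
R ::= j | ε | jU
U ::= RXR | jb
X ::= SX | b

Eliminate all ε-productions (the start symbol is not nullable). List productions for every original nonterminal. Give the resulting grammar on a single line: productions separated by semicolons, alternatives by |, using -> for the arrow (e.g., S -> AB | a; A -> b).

Nullable set: {R}.
S -> RRb: R, R nullable, giving RRb | Rb | b.
Drop R -> ε.
U -> RXR: R, R nullable, giving RX | RXR | X | XR.
Unchanged (no nullable symbols): S -> bbb; S -> bj; R -> j; R -> jU; U -> jb; X -> SX; X -> b.

S -> b | Rb | bj | RRb | bbb; R -> j | jU; U -> X | RX | XR | jb | RXR; X -> b | SX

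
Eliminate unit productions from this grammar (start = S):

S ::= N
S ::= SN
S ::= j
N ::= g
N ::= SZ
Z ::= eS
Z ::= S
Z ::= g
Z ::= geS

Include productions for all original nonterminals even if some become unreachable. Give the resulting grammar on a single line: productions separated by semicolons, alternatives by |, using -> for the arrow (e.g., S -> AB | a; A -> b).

Unit productions: S->N, Z->S.
Unit pairs (A ⇒* B via units): (S,N), (Z,N), (Z,S).
S: inherits non-unit rules of {N, S} → SN | SZ | g | j.
N: inherits non-unit rules of {N} → SZ | g.
Z: inherits non-unit rules of {N, S, Z} → SN | SZ | eS | g | geS | j.

S -> g | j | SN | SZ; N -> g | SZ; Z -> g | j | SN | SZ | eS | geS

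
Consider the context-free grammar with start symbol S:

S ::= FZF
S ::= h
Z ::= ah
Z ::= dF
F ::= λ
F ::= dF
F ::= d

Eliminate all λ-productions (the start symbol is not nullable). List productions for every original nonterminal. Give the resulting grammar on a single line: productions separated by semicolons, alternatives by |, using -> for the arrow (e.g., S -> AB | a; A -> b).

Nullable set: {F}.
S -> FZF: F, F nullable, giving FZ | FZF | Z | ZF.
Drop F -> λ.
F -> dF: F nullable, giving d | dF.
Z -> dF: F nullable, giving d | dF.
Unchanged (no nullable symbols): S -> h; F -> d; Z -> ah.

S -> Z | h | FZ | ZF | FZF; F -> d | dF; Z -> d | ah | dF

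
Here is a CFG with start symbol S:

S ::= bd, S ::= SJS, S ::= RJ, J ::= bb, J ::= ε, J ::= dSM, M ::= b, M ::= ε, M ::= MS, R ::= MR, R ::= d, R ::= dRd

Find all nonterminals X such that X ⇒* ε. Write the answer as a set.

Directly nullable (have an ε-rule): {J, M}.
Not nullable: R, S — each has a terminal in every rule's right-hand side or depends on a non-nullable symbol.

{J, M}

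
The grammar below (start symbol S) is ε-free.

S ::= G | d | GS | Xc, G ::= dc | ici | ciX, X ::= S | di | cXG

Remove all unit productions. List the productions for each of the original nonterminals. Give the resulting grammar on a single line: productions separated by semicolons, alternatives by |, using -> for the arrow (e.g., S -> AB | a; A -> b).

Unit productions: S->G, X->S.
Unit pairs (A ⇒* B via units): (S,G), (X,G), (X,S).
S: inherits non-unit rules of {G, S} → GS | Xc | ciX | d | dc | ici.
G: inherits non-unit rules of {G} → ciX | dc | ici.
X: inherits non-unit rules of {G, S, X} → GS | Xc | cXG | ciX | d | dc | di | ici.

S -> d | GS | Xc | dc | ciX | ici; G -> dc | ciX | ici; X -> d | GS | Xc | dc | di | cXG | ciX | ici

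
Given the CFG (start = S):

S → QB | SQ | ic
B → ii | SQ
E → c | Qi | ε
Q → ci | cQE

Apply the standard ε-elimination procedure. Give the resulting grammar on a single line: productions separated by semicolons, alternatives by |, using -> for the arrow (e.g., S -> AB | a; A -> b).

Nullable set: {E}.
Drop E -> ε.
Q -> cQE: E nullable, giving cQ | cQE.
Unchanged (no nullable symbols): S -> QB; S -> SQ; S -> ic; B -> SQ; B -> ii; E -> Qi; E -> c; Q -> ci.

S -> QB | SQ | ic; B -> SQ | ii; E -> c | Qi; Q -> cQ | ci | cQE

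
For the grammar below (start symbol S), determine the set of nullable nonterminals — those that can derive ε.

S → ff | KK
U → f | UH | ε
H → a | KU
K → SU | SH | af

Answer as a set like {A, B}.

Directly nullable (have an ε-rule): {U}.
Not nullable: H, K, S — each has a terminal in every rule's right-hand side or depends on a non-nullable symbol.

{U}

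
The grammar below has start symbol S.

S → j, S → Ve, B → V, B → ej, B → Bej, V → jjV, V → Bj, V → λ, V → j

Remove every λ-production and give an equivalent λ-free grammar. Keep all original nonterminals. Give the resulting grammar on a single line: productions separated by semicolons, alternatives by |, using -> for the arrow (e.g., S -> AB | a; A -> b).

S -> e | j | Ve; B -> V | ej | Bej; V -> j | Bj | jj | jjV

Nullable set: {B, V}.
S -> Ve: V nullable, giving Ve | e.
B -> Bej: B nullable, giving Bej | ej.
B -> V: V nullable, giving V.
Drop V -> λ.
V -> Bj: B nullable, giving Bj | j.
V -> jjV: V nullable, giving jj | jjV.
Unchanged (no nullable symbols): S -> j; B -> ej; V -> j.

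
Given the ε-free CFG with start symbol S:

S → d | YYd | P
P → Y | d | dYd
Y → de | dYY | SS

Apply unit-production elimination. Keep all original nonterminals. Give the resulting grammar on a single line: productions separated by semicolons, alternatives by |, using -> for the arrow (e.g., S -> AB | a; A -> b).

Unit productions: P->Y, S->P.
Unit pairs (A ⇒* B via units): (P,Y), (S,P), (S,Y).
S: inherits non-unit rules of {P, S, Y} → SS | YYd | d | dYY | dYd | de.
P: inherits non-unit rules of {P, Y} → SS | d | dYY | dYd | de.
Y: inherits non-unit rules of {Y} → SS | dYY | de.

S -> d | SS | de | YYd | dYY | dYd; P -> d | SS | de | dYY | dYd; Y -> SS | de | dYY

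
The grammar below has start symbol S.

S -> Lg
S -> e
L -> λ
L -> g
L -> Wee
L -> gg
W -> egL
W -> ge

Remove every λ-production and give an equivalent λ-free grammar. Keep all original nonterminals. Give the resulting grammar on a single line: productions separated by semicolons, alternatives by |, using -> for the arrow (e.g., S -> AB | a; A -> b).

S -> e | g | Lg; L -> g | gg | Wee; W -> eg | ge | egL

Nullable set: {L}.
S -> Lg: L nullable, giving Lg | g.
Drop L -> λ.
W -> egL: L nullable, giving eg | egL.
Unchanged (no nullable symbols): S -> e; L -> Wee; L -> g; L -> gg; W -> ge.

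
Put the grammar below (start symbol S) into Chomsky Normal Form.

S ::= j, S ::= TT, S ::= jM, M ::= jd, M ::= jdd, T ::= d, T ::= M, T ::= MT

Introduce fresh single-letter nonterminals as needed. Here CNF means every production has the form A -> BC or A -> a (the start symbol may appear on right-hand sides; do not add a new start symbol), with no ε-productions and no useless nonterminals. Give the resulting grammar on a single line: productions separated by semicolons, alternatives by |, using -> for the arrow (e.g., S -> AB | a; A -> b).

S -> j | AM | TT; A -> j; B -> d; C -> BB; D -> BB; M -> AB | AC; T -> d | AB | AD | MT

No ε-productions.
After unit-elimination: S -> j | TT | jM; M -> jd | jdd; T -> d | MT | jd | jdd.
TERM: introduce B -> d, A -> j and substitute in every rule of length ≥2.
BIN: M -> ABB becomes M -> AC, C -> BB; T -> ABB becomes T -> AD, D -> BB.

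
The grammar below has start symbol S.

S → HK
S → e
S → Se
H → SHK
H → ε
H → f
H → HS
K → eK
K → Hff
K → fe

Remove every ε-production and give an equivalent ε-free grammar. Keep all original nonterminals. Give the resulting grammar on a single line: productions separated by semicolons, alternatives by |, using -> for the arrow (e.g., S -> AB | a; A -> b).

S -> K | e | HK | Se; H -> S | f | HS | SK | SHK; K -> eK | fe | ff | Hff

Nullable set: {H}.
S -> HK: H nullable, giving HK | K.
Drop H -> ε.
H -> HS: H nullable, giving HS | S.
H -> SHK: H nullable, giving SHK | SK.
K -> Hff: H nullable, giving Hff | ff.
Unchanged (no nullable symbols): S -> Se; S -> e; H -> f; K -> eK; K -> fe.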